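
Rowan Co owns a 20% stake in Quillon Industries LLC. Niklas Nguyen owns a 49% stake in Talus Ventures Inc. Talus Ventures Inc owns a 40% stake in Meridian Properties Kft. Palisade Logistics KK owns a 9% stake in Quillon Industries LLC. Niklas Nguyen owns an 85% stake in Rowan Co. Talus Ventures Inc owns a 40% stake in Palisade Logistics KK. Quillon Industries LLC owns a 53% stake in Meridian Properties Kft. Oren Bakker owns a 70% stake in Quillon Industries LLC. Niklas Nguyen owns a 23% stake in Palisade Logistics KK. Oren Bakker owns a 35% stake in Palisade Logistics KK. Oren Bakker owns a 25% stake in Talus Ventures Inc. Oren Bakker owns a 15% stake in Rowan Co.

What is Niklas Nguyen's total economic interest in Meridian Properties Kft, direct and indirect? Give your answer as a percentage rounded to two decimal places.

Niklas reaches Meridian along 4 paths.
Via Talus: 49% × 40% = 19.6%.
Via Rowan → Quillon: 85% × 20% × 53% = 9.01%.
Via Palisade → Quillon: 23% × 9% × 53% = 1.0971%.
Via Talus → Palisade → Quillon: 49% × 40% × 9% × 53% = 0.93492%.
Total: 19.6% + 9.01% + 1.0971% + 0.93492% = 30.64202%.
Rounded: 30.64%.

30.64%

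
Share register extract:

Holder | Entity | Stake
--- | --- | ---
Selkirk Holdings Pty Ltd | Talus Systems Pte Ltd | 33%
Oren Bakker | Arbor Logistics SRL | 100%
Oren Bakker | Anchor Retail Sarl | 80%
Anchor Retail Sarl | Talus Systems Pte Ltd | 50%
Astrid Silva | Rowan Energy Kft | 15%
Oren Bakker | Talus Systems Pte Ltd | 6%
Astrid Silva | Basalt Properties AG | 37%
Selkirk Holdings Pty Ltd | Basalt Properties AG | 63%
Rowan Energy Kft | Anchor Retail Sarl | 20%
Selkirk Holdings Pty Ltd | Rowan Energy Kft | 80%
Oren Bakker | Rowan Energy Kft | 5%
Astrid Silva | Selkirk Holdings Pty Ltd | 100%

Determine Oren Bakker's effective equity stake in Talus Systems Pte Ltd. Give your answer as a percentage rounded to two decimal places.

Oren reaches Talus along 3 paths.
Via Anchor: 80% × 50% = 40%.
Via Rowan → Anchor: 5% × 20% × 50% = 0.5%.
Direct stake: 6% = 6%.
Total: 40% + 0.5% + 6% = 46.5%.
Rounded: 46.50%.

46.50%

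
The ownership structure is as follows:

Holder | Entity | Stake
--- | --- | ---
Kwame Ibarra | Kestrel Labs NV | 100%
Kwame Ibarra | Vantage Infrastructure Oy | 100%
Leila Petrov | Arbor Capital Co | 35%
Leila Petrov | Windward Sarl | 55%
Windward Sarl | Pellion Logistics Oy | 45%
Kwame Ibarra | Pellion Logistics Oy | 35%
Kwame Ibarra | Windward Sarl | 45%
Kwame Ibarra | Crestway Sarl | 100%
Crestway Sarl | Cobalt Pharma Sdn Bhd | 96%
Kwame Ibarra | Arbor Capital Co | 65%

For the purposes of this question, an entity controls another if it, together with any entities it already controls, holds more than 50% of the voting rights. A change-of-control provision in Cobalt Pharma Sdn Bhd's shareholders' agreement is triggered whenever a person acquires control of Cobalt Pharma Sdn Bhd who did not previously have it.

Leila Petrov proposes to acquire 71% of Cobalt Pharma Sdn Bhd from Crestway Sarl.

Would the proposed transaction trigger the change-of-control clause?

The purchase adds only to Leila's holdings (Crestway's stake shrinks), so Leila is the only person who could newly come to control Cobalt.
Leila holds 55% of Windward, so Leila controls Windward.
Neither Leila nor any entity Leila controls holds any voting interest in Cobalt.
So before the transaction, Leila does not control Cobalt.
After the purchase, Leila holds 71% of Cobalt directly, and Crestway's stake falls to 25%.
Leila holds 71% of Cobalt, so Leila controls Cobalt.
Leila did not control Cobalt before and does after, so the clause is triggered.

Yes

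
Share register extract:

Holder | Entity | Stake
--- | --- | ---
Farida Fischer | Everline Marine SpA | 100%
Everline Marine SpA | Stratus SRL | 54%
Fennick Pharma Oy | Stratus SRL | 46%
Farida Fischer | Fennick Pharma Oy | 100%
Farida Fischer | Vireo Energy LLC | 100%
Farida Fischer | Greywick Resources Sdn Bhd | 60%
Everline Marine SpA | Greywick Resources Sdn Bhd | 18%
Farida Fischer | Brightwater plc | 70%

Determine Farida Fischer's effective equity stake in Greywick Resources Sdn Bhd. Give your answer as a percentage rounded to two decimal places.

Farida reaches Greywick along 2 paths.
Via Everline: 100% × 18% = 18%.
Direct stake: 60% = 60%.
Total: 18% + 60% = 78%.
Rounded: 78.00%.

78.00%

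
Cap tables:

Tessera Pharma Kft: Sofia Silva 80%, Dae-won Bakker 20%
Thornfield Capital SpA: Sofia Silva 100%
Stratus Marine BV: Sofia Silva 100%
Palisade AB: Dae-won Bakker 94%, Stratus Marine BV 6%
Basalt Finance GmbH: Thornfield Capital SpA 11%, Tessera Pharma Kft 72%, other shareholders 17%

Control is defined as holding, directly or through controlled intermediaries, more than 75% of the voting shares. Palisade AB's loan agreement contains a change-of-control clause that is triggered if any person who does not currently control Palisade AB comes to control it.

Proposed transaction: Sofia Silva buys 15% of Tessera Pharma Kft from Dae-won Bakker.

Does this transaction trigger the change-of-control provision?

The purchase adds only to Sofia's holdings (Dae-won's stake shrinks), so Sofia is the only person who could newly come to control Palisade.
Sofia holds 80% of Tessera, so Sofia controls Tessera.
Sofia holds 100% of Thornfield, so Sofia controls Thornfield.
Sofia holds 100% of Stratus, so Sofia controls Stratus.
Thornfield and Tessera together hold 11% + 72% = 83% of Basalt, so Sofia controls Basalt.
In Palisade, Sofia's side holds only 6%, not > 75%.
So before the transaction, Sofia does not control Palisade.
After the purchase, Sofia's direct stake in Tessera rises to 80% + 15% = 95%, and Dae-won's stake falls to 5%.
Sofia holds 95% of Tessera, so Sofia controls Tessera.
After the transaction, Sofia's side holds 6% of Palisade, not > 75%, so Sofia still does not control Palisade.
No new person acquires control, so the clause is not triggered.

No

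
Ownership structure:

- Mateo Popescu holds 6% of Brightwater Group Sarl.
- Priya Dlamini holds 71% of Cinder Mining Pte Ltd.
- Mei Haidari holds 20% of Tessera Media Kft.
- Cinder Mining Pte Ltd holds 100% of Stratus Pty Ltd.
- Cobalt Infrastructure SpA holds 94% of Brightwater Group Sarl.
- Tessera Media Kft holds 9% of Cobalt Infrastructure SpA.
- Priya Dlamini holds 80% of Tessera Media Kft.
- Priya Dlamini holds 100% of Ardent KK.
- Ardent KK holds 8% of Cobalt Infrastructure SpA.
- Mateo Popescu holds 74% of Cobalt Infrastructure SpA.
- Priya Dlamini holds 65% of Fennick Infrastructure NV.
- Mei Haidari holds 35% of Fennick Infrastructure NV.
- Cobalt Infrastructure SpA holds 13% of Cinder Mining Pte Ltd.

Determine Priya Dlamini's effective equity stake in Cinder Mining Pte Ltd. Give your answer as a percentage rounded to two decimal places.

72.98%

Priya reaches Cinder along 3 paths.
Via Ardent → Cobalt: 100% × 8% × 13% = 1.04%.
Via Tessera → Cobalt: 80% × 9% × 13% = 0.936%.
Direct stake: 71% = 71%.
Total: 1.04% + 0.936% + 71% = 72.976%.
Rounded: 72.98%.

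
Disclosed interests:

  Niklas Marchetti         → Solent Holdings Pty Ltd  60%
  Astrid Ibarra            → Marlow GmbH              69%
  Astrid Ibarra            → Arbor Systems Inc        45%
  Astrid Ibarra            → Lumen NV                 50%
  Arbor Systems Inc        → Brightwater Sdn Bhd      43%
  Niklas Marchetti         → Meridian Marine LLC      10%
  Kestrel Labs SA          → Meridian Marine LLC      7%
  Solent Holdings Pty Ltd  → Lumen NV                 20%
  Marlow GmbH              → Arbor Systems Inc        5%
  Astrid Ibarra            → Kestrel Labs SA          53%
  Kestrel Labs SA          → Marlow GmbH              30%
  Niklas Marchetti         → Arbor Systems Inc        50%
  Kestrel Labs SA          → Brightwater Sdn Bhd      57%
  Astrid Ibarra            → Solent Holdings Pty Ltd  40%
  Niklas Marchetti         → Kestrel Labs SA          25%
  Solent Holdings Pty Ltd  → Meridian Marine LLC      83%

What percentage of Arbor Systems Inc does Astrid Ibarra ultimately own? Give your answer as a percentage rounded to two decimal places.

Astrid reaches Arbor along 3 paths.
Via Kestrel → Marlow: 53% × 30% × 5% = 0.795%.
Via Marlow: 69% × 5% = 3.45%.
Direct stake: 45% = 45%.
Total: 0.795% + 3.45% + 45% = 49.245%.
Rounded: 49.25%.

49.25%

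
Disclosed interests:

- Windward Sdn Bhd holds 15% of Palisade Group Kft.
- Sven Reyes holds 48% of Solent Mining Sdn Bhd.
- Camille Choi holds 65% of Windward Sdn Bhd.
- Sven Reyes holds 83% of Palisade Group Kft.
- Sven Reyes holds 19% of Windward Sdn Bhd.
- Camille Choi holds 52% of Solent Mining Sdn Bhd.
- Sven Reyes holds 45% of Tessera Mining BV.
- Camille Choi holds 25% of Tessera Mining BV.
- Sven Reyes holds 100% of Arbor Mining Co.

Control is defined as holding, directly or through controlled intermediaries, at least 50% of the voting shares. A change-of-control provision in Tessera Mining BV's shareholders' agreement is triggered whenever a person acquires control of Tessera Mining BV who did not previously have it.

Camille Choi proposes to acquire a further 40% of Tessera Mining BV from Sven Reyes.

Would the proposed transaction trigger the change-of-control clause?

Yes

The purchase adds only to Camille's holdings (Sven's stake shrinks), so Camille is the only person who could newly come to control Tessera.
Camille holds 52% of Solent, so Camille controls Solent.
Camille holds 65% of Windward, so Camille controls Windward.
In Tessera, Camille's side holds only 25%, not ≥ 50%.
So before the transaction, Camille does not control Tessera.
After the purchase, Camille's direct stake in Tessera rises to 25% + 40% = 65%, and Sven's stake falls to 5%.
Camille holds 65% of Tessera, so Camille controls Tessera.
Camille did not control Tessera before and does after, so the clause is triggered.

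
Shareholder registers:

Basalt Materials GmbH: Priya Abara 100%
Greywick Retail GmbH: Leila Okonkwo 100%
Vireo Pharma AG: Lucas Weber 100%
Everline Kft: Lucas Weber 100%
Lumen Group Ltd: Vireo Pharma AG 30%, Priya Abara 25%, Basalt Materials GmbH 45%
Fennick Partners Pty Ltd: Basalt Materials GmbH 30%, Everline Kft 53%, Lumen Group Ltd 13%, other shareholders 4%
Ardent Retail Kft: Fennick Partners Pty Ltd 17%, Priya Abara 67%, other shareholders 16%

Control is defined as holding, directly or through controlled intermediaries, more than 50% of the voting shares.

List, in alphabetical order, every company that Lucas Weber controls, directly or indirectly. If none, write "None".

Lucas holds 100% of Vireo, so Lucas controls Vireo.
Lucas holds 100% of Everline, so Lucas controls Everline.
Everline holds 53% of Fennick, so Lucas controls Fennick.
No other company's threshold is met.

Everline Kft, Fennick Partners Pty Ltd, Vireo Pharma AG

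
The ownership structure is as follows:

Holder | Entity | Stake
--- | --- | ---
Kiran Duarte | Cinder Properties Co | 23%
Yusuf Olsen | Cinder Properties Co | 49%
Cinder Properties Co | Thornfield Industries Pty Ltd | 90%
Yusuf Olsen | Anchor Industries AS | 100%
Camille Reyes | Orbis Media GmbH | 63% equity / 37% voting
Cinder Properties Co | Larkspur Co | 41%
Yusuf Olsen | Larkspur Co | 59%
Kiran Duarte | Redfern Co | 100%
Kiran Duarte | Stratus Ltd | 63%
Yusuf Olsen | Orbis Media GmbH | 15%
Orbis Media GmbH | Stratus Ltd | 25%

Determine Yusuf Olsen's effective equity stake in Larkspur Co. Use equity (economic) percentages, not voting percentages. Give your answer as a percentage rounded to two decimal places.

Yusuf reaches Larkspur along 2 paths.
Direct stake: 59% = 59%.
Via Cinder: 49% × 41% = 20.09%.
Total: 59% + 20.09% = 79.09%.

79.09%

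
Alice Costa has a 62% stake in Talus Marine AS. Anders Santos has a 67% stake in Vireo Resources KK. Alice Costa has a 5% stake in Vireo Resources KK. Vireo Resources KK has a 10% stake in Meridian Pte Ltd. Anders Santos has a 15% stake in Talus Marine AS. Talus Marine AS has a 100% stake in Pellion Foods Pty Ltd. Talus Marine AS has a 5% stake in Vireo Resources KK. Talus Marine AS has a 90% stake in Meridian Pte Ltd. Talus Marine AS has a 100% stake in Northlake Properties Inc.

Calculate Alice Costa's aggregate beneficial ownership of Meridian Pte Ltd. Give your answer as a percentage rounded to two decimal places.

Alice reaches Meridian along 3 paths.
Via Talus: 62% × 90% = 55.8%.
Via Vireo: 5% × 10% = 0.5%.
Via Talus → Vireo: 62% × 5% × 10% = 0.31%.
Total: 55.8% + 0.5% + 0.31% = 56.61%.

56.61%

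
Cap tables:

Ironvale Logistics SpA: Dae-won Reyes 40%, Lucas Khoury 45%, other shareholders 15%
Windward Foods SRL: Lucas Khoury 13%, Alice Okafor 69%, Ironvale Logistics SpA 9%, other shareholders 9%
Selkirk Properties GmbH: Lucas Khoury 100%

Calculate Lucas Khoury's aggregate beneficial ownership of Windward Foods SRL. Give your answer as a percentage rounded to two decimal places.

Lucas reaches Windward along 2 paths.
Direct stake: 13% = 13%.
Via Ironvale: 45% × 9% = 4.05%.
Total: 13% + 4.05% = 17.05%.

17.05%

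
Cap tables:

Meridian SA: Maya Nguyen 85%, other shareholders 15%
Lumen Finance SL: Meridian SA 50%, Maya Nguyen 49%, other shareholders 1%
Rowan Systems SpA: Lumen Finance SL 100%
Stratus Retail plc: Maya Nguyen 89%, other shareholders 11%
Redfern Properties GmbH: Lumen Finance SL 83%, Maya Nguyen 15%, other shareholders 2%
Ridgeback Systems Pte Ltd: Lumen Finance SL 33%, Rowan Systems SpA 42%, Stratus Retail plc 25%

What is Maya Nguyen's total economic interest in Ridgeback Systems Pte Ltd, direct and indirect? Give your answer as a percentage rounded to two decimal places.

90.88%

Maya reaches Ridgeback along 5 paths.
Via Meridian → Lumen: 85% × 50% × 33% = 14.025%.
Via Lumen: 49% × 33% = 16.17%.
Via Meridian → Lumen → Rowan: 85% × 50% × 100% × 42% = 17.85%.
Via Lumen → Rowan: 49% × 100% × 42% = 20.58%.
Via Stratus: 89% × 25% = 22.25%.
Total: 14.025% + 16.17% + 17.85% + 20.58% + 22.25% = 90.875%.
Rounded: 90.88%.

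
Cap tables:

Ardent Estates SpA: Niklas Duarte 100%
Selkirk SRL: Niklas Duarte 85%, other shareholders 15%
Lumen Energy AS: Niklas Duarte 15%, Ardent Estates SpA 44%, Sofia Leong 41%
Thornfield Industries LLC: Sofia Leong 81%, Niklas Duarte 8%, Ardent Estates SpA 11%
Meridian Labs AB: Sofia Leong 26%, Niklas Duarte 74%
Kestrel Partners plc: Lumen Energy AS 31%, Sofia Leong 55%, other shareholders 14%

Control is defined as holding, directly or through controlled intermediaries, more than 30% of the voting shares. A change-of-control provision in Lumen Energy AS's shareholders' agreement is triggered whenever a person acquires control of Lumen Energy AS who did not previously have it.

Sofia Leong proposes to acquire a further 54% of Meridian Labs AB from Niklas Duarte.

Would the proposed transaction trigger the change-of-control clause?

No

The purchase adds only to Sofia's holdings (Niklas's stake shrinks), so Sofia is the only person who could newly come to control Lumen.
Sofia holds 41% of Lumen, so Sofia controls Lumen.
So Sofia already controls Lumen before the transaction.
After the purchase, Sofia's direct stake in Meridian rises to 26% + 54% = 80%, and Niklas's stake falls to 20%.
Sofia controlled Lumen already, so this is not a new person acquiring control; every other person's position is unchanged or reduced.
No new person acquires control, so the clause is not triggered.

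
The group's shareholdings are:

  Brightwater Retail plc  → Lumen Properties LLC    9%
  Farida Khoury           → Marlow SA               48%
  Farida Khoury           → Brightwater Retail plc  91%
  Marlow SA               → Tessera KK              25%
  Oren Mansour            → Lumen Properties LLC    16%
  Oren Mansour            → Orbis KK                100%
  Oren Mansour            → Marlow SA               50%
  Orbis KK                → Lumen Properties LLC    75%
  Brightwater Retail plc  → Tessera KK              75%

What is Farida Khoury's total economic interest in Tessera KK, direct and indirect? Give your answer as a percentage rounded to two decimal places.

Farida reaches Tessera along 2 paths.
Via Brightwater: 91% × 75% = 68.25%.
Via Marlow: 48% × 25% = 12%.
Total: 68.25% + 12% = 80.25%.

80.25%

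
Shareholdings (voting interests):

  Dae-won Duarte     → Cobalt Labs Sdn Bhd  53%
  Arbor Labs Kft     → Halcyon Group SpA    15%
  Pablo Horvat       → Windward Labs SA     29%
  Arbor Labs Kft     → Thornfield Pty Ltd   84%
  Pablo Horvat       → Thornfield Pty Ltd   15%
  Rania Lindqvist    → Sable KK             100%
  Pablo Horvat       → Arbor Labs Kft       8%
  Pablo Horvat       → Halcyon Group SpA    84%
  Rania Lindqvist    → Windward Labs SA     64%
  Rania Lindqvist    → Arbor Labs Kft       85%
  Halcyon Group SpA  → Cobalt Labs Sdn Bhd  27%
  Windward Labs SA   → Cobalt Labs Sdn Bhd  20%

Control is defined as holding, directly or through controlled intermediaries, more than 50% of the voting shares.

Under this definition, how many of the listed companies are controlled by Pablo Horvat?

1

Pablo holds 84% of Halcyon, so Pablo controls Halcyon.
No other company's threshold is met.
Pablo controls 1 company.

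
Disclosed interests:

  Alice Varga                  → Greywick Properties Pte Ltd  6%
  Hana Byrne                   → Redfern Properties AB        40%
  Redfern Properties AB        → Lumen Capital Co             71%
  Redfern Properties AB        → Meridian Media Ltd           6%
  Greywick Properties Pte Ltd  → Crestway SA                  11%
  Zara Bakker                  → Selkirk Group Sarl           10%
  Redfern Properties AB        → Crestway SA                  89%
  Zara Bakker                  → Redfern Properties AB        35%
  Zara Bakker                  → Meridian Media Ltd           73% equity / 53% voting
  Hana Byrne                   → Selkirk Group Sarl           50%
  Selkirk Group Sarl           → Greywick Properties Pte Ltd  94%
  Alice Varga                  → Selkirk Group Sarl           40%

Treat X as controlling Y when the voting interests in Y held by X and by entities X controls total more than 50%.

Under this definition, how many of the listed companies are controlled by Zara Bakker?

1

Zara holds 53% of Meridian, so Zara controls Meridian.
No other company's threshold is met.
Zara controls 1 company.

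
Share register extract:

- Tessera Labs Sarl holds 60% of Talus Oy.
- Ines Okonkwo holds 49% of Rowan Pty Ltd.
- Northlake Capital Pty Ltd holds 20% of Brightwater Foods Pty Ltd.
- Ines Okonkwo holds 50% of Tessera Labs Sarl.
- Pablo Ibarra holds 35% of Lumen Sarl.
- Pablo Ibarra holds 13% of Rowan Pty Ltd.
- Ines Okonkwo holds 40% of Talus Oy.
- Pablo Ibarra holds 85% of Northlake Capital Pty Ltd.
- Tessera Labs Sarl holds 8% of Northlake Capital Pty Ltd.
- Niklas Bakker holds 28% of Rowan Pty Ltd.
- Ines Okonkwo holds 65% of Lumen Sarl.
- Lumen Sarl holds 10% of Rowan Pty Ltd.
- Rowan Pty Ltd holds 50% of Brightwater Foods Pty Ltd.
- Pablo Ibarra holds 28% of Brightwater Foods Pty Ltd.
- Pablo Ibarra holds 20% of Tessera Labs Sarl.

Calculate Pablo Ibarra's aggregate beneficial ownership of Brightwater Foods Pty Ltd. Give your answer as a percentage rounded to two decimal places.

53.57%

Pablo reaches Brightwater along 5 paths.
Via Lumen → Rowan: 35% × 10% × 50% = 1.75%.
Via Rowan: 13% × 50% = 6.5%.
Via Northlake: 85% × 20% = 17%.
Via Tessera → Northlake: 20% × 8% × 20% = 0.32%.
Direct stake: 28% = 28%.
Total: 1.75% + 6.5% + 17% + 0.32% + 28% = 53.57%.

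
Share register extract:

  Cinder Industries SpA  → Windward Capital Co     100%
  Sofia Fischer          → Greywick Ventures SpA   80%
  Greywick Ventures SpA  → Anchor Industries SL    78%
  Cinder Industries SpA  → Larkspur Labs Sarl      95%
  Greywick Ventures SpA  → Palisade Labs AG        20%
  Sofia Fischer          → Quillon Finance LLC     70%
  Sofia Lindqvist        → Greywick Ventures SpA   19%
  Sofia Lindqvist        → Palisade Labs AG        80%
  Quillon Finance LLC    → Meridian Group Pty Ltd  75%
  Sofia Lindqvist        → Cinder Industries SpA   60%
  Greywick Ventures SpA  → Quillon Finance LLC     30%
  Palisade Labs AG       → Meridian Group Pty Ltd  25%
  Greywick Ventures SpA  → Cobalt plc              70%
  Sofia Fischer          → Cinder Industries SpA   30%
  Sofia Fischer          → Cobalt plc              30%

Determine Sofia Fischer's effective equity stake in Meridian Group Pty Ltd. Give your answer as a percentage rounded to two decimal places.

74.50%

Sofia Fischer reaches Meridian along 3 paths.
Via Greywick → Palisade: 80% × 20% × 25% = 4%.
Via Greywick → Quillon: 80% × 30% × 75% = 18%.
Via Quillon: 70% × 75% = 52.5%.
Total: 4% + 18% + 52.5% = 74.5%.
Rounded: 74.50%.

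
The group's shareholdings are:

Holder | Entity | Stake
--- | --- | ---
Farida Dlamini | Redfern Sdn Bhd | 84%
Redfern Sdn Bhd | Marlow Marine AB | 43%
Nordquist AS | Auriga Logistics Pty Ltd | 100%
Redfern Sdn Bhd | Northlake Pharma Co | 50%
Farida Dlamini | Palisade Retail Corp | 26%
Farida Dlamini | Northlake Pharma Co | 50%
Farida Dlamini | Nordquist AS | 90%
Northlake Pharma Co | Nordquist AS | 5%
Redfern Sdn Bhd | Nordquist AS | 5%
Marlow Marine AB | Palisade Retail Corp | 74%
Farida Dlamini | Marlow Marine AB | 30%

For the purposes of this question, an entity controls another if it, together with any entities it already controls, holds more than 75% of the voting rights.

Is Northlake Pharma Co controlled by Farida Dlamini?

Yes

Farida holds 84% of Redfern, so Farida controls Redfern.
Redfern and Farida together hold 50% + 50% = 100% of Northlake, so Farida controls Northlake.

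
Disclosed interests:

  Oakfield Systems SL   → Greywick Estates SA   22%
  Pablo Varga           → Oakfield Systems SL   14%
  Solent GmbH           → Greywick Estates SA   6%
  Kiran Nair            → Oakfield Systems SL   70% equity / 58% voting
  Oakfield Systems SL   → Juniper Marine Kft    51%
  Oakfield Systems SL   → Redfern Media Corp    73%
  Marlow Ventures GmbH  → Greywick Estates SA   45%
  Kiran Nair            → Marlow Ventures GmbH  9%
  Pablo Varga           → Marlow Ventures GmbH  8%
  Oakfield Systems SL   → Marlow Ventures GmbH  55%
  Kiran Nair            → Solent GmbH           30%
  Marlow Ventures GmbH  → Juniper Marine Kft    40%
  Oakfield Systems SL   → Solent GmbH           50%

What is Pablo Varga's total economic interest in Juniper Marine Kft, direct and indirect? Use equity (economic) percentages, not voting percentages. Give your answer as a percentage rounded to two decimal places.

13.42%

Pablo reaches Juniper along 3 paths.
Via Oakfield → Marlow: 14% × 55% × 40% = 3.08%.
Via Marlow: 8% × 40% = 3.2%.
Via Oakfield: 14% × 51% = 7.14%.
Total: 3.08% + 3.2% + 7.14% = 13.42%.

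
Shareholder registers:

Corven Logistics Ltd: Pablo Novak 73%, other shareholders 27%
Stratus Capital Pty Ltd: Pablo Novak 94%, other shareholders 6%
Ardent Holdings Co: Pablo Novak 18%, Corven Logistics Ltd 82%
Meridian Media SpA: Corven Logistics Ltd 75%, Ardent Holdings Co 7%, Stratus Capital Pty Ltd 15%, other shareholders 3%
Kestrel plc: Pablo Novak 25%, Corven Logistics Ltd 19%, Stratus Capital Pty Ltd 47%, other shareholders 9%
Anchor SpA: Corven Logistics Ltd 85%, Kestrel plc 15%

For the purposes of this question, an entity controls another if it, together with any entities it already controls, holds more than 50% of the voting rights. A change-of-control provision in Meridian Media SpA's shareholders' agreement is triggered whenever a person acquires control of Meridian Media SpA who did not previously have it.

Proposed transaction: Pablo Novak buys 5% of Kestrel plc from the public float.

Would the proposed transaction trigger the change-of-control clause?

No

The purchase changes only Pablo's holdings, so Pablo is the only person who could newly come to control Meridian.
Pablo holds 73% of Corven, so Pablo controls Corven.
Pablo and Corven together hold 18% + 82% = 100% of Ardent, so Pablo controls Ardent.
Pablo holds 94% of Stratus, so Pablo controls Stratus.
Corven and Ardent and Stratus together hold 75% + 7% + 15% = 97% of Meridian, so Pablo controls Meridian.
So Pablo already controls Meridian before the transaction.
After the purchase, Pablo's direct stake in Kestrel rises to 25% + 5% = 30%.
Pablo controlled Meridian already, so this is not a new person acquiring control; every other person's position is unchanged or reduced.
No new person acquires control, so the clause is not triggered.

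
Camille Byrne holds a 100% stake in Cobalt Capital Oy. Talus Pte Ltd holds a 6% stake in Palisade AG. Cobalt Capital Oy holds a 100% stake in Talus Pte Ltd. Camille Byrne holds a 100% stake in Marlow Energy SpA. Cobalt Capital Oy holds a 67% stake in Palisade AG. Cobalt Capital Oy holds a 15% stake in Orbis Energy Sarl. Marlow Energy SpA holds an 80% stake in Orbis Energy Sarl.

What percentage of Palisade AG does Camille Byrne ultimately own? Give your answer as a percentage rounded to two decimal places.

73.00%

Camille reaches Palisade along 2 paths.
Via Cobalt: 100% × 67% = 67%.
Via Cobalt → Talus: 100% × 100% × 6% = 6%.
Total: 67% + 6% = 73%.
Rounded: 73.00%.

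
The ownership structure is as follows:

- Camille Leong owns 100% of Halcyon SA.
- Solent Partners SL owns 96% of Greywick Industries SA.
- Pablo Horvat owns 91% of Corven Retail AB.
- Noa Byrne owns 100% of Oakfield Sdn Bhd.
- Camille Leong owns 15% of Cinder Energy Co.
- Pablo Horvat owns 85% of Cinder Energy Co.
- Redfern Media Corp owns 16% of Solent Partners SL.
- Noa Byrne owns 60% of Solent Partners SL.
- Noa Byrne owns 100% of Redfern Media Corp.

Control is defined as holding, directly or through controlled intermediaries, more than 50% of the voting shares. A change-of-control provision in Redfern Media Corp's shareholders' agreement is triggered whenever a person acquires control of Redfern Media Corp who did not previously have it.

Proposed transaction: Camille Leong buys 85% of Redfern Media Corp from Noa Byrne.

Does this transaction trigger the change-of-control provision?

The purchase adds only to Camille's holdings (Noa's stake shrinks), so Camille is the only person who could newly come to control Redfern.
Camille holds 100% of Halcyon, so Camille controls Halcyon.
Neither Camille nor any entity Camille controls holds any voting interest in Redfern.
So before the transaction, Camille does not control Redfern.
After the purchase, Camille holds 85% of Redfern directly, and Noa's stake falls to 15%.
Camille holds 85% of Redfern, so Camille controls Redfern.
Camille did not control Redfern before and does after, so the clause is triggered.

Yes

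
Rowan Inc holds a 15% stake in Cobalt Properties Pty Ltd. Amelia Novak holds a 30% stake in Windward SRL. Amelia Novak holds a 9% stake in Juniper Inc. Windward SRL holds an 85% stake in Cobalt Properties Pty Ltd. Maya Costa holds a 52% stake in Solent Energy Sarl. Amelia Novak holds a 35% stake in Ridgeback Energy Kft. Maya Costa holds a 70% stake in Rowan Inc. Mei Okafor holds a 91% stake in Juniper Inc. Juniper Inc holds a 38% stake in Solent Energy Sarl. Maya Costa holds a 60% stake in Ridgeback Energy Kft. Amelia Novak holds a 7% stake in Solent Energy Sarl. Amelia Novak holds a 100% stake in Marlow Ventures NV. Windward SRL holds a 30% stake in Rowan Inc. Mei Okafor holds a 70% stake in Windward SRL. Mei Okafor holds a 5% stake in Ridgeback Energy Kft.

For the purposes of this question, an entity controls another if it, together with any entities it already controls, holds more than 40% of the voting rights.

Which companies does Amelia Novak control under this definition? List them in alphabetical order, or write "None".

Amelia holds 100% of Marlow, so Amelia controls Marlow.
No other company's threshold is met.

Marlow Ventures NV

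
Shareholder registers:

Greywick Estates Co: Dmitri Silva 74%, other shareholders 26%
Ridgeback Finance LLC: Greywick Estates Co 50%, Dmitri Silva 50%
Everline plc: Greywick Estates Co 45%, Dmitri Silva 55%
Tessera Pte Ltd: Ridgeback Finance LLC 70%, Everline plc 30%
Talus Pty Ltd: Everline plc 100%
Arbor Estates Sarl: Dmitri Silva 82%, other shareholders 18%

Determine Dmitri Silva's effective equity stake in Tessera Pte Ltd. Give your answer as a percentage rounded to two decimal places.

Dmitri reaches Tessera along 4 paths.
Via Greywick → Ridgeback: 74% × 50% × 70% = 25.9%.
Via Ridgeback: 50% × 70% = 35%.
Via Greywick → Everline: 74% × 45% × 30% = 9.99%.
Via Everline: 55% × 30% = 16.5%.
Total: 25.9% + 35% + 9.99% + 16.5% = 87.39%.

87.39%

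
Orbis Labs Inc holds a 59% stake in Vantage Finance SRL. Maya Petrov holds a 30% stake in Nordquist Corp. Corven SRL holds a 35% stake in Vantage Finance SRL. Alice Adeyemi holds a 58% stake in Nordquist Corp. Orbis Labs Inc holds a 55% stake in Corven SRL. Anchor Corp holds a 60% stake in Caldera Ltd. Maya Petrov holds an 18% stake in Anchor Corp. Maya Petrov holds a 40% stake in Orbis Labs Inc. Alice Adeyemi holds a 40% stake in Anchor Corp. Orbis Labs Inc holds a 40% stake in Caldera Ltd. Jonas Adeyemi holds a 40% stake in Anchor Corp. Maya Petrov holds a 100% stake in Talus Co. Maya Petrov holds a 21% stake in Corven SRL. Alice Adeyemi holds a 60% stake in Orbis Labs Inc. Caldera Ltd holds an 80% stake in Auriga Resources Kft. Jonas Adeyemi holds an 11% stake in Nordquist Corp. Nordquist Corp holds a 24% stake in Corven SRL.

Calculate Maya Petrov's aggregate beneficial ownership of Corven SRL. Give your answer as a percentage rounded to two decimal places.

50.20%

Maya reaches Corven along 3 paths.
Direct stake: 21% = 21%.
Via Nordquist: 30% × 24% = 7.2%.
Via Orbis: 40% × 55% = 22%.
Total: 21% + 7.2% + 22% = 50.2%.
Rounded: 50.20%.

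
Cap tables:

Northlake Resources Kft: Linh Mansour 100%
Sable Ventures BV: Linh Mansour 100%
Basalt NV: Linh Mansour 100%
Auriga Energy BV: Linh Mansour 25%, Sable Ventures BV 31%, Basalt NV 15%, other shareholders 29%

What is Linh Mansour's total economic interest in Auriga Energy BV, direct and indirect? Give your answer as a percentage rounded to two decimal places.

71.00%

Linh reaches Auriga along 3 paths.
Direct stake: 25% = 25%.
Via Sable: 100% × 31% = 31%.
Via Basalt: 100% × 15% = 15%.
Total: 25% + 31% + 15% = 71%.
Rounded: 71.00%.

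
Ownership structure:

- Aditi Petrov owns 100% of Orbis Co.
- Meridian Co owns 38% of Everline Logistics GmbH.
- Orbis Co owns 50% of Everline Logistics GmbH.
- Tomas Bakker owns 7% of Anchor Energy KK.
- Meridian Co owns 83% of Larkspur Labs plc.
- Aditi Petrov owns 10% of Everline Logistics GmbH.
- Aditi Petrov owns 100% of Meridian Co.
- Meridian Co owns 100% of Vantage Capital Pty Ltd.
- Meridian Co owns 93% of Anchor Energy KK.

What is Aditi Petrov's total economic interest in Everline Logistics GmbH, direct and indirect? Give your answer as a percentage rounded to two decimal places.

98.00%

Aditi reaches Everline along 3 paths.
Via Meridian: 100% × 38% = 38%.
Direct stake: 10% = 10%.
Via Orbis: 100% × 50% = 50%.
Total: 38% + 10% + 50% = 98%.
Rounded: 98.00%.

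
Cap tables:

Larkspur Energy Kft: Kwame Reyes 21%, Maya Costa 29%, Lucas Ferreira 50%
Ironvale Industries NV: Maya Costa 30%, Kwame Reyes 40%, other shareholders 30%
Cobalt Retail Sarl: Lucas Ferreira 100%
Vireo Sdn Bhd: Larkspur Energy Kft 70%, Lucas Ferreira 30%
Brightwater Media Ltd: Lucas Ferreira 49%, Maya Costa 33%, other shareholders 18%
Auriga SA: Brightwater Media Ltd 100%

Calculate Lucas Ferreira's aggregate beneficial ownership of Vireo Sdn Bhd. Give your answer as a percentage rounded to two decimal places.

Lucas reaches Vireo along 2 paths.
Via Larkspur: 50% × 70% = 35%.
Direct stake: 30% = 30%.
Total: 35% + 30% = 65%.
Rounded: 65.00%.

65.00%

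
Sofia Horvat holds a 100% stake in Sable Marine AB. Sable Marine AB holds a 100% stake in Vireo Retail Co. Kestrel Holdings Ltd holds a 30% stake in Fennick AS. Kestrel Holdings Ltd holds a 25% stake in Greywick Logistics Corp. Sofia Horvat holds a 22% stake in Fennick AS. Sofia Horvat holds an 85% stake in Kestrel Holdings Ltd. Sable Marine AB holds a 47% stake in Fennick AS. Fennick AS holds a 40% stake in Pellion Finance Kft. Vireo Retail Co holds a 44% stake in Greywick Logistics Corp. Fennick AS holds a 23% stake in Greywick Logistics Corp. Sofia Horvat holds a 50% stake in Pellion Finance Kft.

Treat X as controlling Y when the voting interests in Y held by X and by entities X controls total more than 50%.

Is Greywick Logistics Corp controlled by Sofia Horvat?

Yes

Sofia holds 100% of Sable, so Sofia controls Sable.
Sofia holds 85% of Kestrel, so Sofia controls Kestrel.
Kestrel and Sable and Sofia together hold 30% + 47% + 22% = 99% of Fennick, so Sofia controls Fennick.
Sable holds 100% of Vireo, so Sofia controls Vireo.
Vireo and Kestrel and Fennick together hold 44% + 25% + 23% = 92% of Greywick, so Sofia controls Greywick.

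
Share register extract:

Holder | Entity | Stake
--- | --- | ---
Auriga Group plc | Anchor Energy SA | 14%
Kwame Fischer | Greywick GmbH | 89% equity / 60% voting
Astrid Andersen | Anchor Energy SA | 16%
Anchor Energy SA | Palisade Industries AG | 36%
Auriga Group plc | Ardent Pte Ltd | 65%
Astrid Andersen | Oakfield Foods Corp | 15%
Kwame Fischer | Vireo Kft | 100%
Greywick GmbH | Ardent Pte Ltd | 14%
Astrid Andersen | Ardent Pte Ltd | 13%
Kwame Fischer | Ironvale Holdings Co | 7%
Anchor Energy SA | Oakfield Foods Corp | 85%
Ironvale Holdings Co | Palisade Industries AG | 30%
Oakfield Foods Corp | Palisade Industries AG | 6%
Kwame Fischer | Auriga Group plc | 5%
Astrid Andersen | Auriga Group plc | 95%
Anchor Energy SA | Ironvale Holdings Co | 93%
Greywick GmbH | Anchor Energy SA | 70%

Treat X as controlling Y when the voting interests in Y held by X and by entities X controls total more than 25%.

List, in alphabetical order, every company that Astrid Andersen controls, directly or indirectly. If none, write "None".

Astrid holds 95% of Auriga, so Astrid controls Auriga.
Astrid and Auriga together hold 16% + 14% = 30% of Anchor, so Astrid controls Anchor.
Anchor holds 93% of Ironvale, so Astrid controls Ironvale.
Astrid and Anchor together hold 15% + 85% = 100% of Oakfield, so Astrid controls Oakfield.
Oakfield and Anchor and Ironvale together hold 6% + 36% + 30% = 72% of Palisade, so Astrid controls Palisade.
Astrid and Auriga together hold 13% + 65% = 78% of Ardent, so Astrid controls Ardent.
No other company's threshold is met.

Anchor Energy SA, Ardent Pte Ltd, Auriga Group plc, Ironvale Holdings Co, Oakfield Foods Corp, Palisade Industries AG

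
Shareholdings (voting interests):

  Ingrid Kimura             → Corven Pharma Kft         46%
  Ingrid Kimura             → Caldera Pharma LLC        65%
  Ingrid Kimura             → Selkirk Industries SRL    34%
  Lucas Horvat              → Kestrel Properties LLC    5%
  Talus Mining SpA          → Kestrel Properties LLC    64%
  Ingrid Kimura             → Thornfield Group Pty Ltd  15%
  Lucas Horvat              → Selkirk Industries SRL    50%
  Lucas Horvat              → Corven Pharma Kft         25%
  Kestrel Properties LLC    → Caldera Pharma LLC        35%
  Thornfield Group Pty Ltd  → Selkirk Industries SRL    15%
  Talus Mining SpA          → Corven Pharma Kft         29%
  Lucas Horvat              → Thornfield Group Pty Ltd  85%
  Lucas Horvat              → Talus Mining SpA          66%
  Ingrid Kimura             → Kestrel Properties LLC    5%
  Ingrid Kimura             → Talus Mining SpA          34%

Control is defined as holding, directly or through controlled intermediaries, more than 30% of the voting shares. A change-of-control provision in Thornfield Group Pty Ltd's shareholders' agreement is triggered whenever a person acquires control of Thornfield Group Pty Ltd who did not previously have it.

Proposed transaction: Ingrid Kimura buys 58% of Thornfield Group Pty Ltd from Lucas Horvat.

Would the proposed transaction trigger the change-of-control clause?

The purchase adds only to Ingrid's holdings (Lucas's stake shrinks), so Ingrid is the only person who could newly come to control Thornfield.
Ingrid holds 34% of Talus, so Ingrid controls Talus.
Ingrid and Talus together hold 5% + 64% = 69% of Kestrel, so Ingrid controls Kestrel.
Ingrid and Kestrel together hold 65% + 35% = 100% of Caldera, so Ingrid controls Caldera.
Ingrid holds 34% of Selkirk, so Ingrid controls Selkirk.
Talus and Ingrid together hold 29% + 46% = 75% of Corven, so Ingrid controls Corven.
In Thornfield, Ingrid's side holds only 15%, not > 30%.
So before the transaction, Ingrid does not control Thornfield.
After the purchase, Ingrid's direct stake in Thornfield rises to 15% + 58% = 73%, and Lucas's stake falls to 27%.
Ingrid holds 73% of Thornfield, so Ingrid controls Thornfield.
Ingrid did not control Thornfield before and does after, so the clause is triggered.

Yes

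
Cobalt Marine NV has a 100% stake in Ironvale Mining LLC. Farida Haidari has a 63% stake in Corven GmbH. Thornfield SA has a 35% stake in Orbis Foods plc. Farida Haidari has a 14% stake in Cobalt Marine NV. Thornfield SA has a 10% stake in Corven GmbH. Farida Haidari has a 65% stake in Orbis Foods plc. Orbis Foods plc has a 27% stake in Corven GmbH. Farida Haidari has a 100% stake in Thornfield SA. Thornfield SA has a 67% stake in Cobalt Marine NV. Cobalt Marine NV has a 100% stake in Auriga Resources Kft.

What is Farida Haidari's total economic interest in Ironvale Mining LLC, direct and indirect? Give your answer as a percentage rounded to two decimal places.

81.00%

Farida reaches Ironvale along 2 paths.
Via Cobalt: 14% × 100% = 14%.
Via Thornfield → Cobalt: 100% × 67% × 100% = 67%.
Total: 14% + 67% = 81%.
Rounded: 81.00%.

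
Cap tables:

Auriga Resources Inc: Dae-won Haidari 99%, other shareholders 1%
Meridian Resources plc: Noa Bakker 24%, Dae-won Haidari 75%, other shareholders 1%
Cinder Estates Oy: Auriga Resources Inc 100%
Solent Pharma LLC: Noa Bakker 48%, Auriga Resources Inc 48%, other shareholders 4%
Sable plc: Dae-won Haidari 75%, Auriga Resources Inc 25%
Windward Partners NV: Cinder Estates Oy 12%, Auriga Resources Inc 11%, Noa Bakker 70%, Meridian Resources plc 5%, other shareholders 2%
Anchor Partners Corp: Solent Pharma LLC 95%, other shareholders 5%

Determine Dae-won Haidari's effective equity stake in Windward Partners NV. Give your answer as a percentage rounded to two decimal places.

26.52%

Dae-won reaches Windward along 3 paths.
Via Auriga → Cinder: 99% × 100% × 12% = 11.88%.
Via Auriga: 99% × 11% = 10.89%.
Via Meridian: 75% × 5% = 3.75%.
Total: 11.88% + 10.89% + 3.75% = 26.52%.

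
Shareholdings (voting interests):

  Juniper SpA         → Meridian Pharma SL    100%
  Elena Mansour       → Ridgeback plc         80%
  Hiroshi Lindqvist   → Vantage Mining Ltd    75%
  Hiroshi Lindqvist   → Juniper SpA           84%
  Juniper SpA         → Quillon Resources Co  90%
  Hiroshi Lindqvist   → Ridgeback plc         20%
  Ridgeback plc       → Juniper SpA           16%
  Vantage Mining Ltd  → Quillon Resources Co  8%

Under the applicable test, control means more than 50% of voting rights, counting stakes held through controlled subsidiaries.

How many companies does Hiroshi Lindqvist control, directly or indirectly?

4

Hiroshi holds 75% of Vantage, so Hiroshi controls Vantage.
Hiroshi holds 84% of Juniper, so Hiroshi controls Juniper.
Juniper holds 100% of Meridian, so Hiroshi controls Meridian.
Vantage and Juniper together hold 8% + 90% = 98% of Quillon, so Hiroshi controls Quillon.
No other company's threshold is met.
Hiroshi controls 4 companies.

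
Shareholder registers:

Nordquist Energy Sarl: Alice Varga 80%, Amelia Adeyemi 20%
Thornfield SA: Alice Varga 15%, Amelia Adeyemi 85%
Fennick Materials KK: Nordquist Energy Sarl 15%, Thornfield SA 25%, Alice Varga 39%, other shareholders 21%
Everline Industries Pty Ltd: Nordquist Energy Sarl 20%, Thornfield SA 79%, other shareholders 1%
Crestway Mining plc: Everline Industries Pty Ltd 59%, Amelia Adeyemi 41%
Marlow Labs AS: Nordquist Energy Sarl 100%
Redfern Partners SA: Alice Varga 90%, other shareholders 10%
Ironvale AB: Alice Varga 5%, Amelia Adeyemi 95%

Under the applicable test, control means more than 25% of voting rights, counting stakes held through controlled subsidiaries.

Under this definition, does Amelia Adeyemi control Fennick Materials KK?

No

Amelia holds 85% of Thornfield, so Amelia controls Thornfield.
Thornfield holds 79% of Everline, so Amelia controls Everline.
Everline and Amelia together hold 59% + 41% = 100% of Crestway, so Amelia controls Crestway.
Amelia holds 95% of Ironvale, so Amelia controls Ironvale.
In Fennick, Amelia's side holds only 25%, not > 25%.
So Amelia does not control Fennick.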